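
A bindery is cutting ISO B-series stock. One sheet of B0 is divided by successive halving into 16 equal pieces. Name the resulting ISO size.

B4

16 = 2^4, so 4 halving steps.
B0 → B1 → … → B4 after 4 steps.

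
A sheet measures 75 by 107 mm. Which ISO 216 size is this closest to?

Aspect ratio 107/75 ≈ 1.427 — close to the ISO √2 ≈ 1.414.
In the A-series (A0 area = 1 m²): A7 = 74 × 105 mm.
Off by 3 mm total — nearest standard size.

A7 (74 × 105 mm)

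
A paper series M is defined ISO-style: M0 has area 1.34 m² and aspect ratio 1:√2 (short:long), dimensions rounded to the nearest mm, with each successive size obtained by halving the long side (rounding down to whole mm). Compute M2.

Let M0's short side be w mm. w · w√2 = 1.34 m² = 1,340,000 mm², so w ≈ 973.4 mm and w√2 ≈ 1376.6 mm → M0 = 973 × 1377 mm.
M1: ⌊1377/2⌋ × 973 = 688 × 973 mm
M2: ⌊973/2⌋ × 688 = 486 × 688 mm

486 × 688 mm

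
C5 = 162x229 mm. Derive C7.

C6: ⌊229/2⌋ × 162 = 114 × 162 mm
C7: ⌊162/2⌋ × 114 = 81 × 114 mm

81 × 114 mm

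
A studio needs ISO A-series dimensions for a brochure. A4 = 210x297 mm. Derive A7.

74 × 105 mm

A5: ⌊297/2⌋ × 210 = 148 × 210 mm
A6: ⌊210/2⌋ × 148 = 105 × 148 mm
A7: ⌊148/2⌋ × 105 = 74 × 105 mm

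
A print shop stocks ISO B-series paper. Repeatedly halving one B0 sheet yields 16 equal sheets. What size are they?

16 = 2^4, so 4 halving steps.
B0 → B1 → … → B4 after 4 steps.

B4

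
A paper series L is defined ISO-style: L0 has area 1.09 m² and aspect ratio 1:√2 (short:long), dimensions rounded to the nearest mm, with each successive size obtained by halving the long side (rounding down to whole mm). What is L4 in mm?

Let L0's short side be w mm. w · w√2 = 1.09 m² = 1,090,000 mm², so w ≈ 877.9 mm and w√2 ≈ 1241.6 mm → L0 = 878 × 1242 mm.
L1: ⌊1242/2⌋ × 878 = 621 × 878 mm
L2: ⌊878/2⌋ × 621 = 439 × 621 mm
L3: ⌊621/2⌋ × 439 = 310 × 439 mm
L4: ⌊439/2⌋ × 310 = 219 × 310 mm

219 × 310 mm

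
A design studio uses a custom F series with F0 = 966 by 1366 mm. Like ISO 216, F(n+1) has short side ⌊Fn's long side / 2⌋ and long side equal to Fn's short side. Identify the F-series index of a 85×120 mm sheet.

F0: 966 × 1366 mm
F1: 683 × 966 mm
F2: 483 × 683 mm
F3: 341 × 483 mm
F4: 241 × 341 mm
F5: 170 × 241 mm
F6: 120 × 170 mm
F7: 85 × 120 mm
F8: 60 × 85 mm
→ matches F7.

F7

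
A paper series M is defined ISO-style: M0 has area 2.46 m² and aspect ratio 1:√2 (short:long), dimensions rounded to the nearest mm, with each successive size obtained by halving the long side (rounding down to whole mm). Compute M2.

659 × 932 mm

Let M0's short side be w mm. w · w√2 = 2.46 m² = 2,460,000 mm², so w ≈ 1318.9 mm and w√2 ≈ 1865.2 mm → M0 = 1319 × 1865 mm.
M1: ⌊1865/2⌋ × 1319 = 932 × 1319 mm
M2: ⌊1319/2⌋ × 932 = 659 × 932 mm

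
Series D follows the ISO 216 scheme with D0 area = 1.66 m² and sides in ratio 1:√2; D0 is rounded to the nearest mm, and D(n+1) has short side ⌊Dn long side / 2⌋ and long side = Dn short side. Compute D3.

383 × 541 mm

Let D0's short side be w mm. w · w√2 = 1.66 m² = 1,660,000 mm², so w ≈ 1083.4 mm and w√2 ≈ 1532.2 mm → D0 = 1083 × 1532 mm.
D1: ⌊1532/2⌋ × 1083 = 766 × 1083 mm
D2: ⌊1083/2⌋ × 766 = 541 × 766 mm
D3: ⌊766/2⌋ × 541 = 383 × 541 mm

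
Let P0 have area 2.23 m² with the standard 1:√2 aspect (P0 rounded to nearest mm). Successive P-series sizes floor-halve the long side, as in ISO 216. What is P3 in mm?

444 × 628 mm

Let P0's short side be w mm. w · w√2 = 2.23 m² = 2,230,000 mm², so w ≈ 1255.7 mm and w√2 ≈ 1775.9 mm → P0 = 1256 × 1776 mm.
P1: ⌊1776/2⌋ × 1256 = 888 × 1256 mm
P2: ⌊1256/2⌋ × 888 = 628 × 888 mm
P3: ⌊888/2⌋ × 628 = 444 × 628 mm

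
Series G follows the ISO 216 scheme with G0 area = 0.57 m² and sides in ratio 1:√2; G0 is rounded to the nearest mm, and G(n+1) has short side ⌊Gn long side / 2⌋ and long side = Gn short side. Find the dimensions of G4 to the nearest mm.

Let G0's short side be w mm. w · w√2 = 0.57 m² = 570,000 mm², so w ≈ 634.9 mm and w√2 ≈ 897.8 mm → G0 = 635 × 898 mm.
G1: ⌊898/2⌋ × 635 = 449 × 635 mm
G2: ⌊635/2⌋ × 449 = 317 × 449 mm
G3: ⌊449/2⌋ × 317 = 224 × 317 mm
G4: ⌊317/2⌋ × 224 = 158 × 224 mm

158 × 224 mm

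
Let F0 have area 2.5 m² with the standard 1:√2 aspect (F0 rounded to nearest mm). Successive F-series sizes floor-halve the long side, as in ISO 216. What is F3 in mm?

470 × 665 mm

Let F0's short side be w mm. w · w√2 = 2.5 m² = 2,500,000 mm², so w ≈ 1329.6 mm and w√2 ≈ 1880.3 mm → F0 = 1330 × 1880 mm.
F1: ⌊1880/2⌋ × 1330 = 940 × 1330 mm
F2: ⌊1330/2⌋ × 940 = 665 × 940 mm
F3: ⌊940/2⌋ × 665 = 470 × 665 mm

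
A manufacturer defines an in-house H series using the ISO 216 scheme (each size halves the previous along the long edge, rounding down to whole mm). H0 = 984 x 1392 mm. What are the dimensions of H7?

87 × 123 mm

H1 = 696 × 984 mm (from H0 by 1 halving).
H2: ⌊984/2⌋ × 696 = 492 × 696 mm
H3: ⌊696/2⌋ × 492 = 348 × 492 mm
H4: ⌊492/2⌋ × 348 = 246 × 348 mm
H5: ⌊348/2⌋ × 246 = 174 × 246 mm
H6: ⌊246/2⌋ × 174 = 123 × 174 mm
H7: ⌊174/2⌋ × 123 = 87 × 123 mm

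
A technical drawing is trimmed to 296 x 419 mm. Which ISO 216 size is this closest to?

Aspect ratio 419/296 ≈ 1.416 — close to the ISO √2 ≈ 1.414.
In the A-series (A0 area = 1 m²): A3 = 297 × 420 mm.
Off by 2 mm total — nearest standard size.

A3 (297 × 420 mm)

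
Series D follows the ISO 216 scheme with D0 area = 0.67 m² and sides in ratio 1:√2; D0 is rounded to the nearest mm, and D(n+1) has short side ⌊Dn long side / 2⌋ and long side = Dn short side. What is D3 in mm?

243 × 344 mm

Let D0's short side be w mm. w · w√2 = 0.67 m² = 670,000 mm², so w ≈ 688.3 mm and w√2 ≈ 973.4 mm → D0 = 688 × 973 mm.
D1: ⌊973/2⌋ × 688 = 486 × 688 mm
D2: ⌊688/2⌋ × 486 = 344 × 486 mm
D3: ⌊486/2⌋ × 344 = 243 × 344 mm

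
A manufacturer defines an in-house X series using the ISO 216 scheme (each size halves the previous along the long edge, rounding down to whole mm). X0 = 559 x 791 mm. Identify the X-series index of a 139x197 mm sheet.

X4

X0: 559 × 791 mm
X1: 395 × 559 mm
X2: 279 × 395 mm
X3: 197 × 279 mm
X4: 139 × 197 mm
X5: 98 × 139 mm
→ matches X4.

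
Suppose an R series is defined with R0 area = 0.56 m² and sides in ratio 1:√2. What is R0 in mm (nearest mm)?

Let the short side be w mm. Then w · w√2 = 0.56 m² = 560,000 mm².
w² = 560,000/√2, so w ≈ 629.3 mm; long side = w√2 ≈ 889.9 mm.

629 × 890 mm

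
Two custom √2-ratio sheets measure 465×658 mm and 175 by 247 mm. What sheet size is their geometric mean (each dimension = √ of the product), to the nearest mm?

285 × 403 mm

Short side: √(465 · 175) = √81375 ≈ 285.3 → 285 mm
Long side: √(658 · 247) = √162526 ≈ 403.1 → 403 mm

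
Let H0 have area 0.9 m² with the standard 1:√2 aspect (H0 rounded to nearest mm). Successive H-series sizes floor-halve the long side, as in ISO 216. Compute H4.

Let H0's short side be w mm. w · w√2 = 0.9 m² = 900,000 mm², so w ≈ 797.7 mm and w√2 ≈ 1128.2 mm → H0 = 798 × 1128 mm.
H1: ⌊1128/2⌋ × 798 = 564 × 798 mm
H2: ⌊798/2⌋ × 564 = 399 × 564 mm
H3: ⌊564/2⌋ × 399 = 282 × 399 mm
H4: ⌊399/2⌋ × 282 = 199 × 282 mm

199 × 282 mm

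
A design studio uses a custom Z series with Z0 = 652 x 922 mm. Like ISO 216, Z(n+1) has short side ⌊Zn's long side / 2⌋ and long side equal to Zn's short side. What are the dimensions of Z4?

163 × 230 mm

Z1: ⌊922/2⌋ × 652 = 461 × 652 mm
Z2: ⌊652/2⌋ × 461 = 326 × 461 mm
Z3: ⌊461/2⌋ × 326 = 230 × 326 mm
Z4: ⌊326/2⌋ × 230 = 163 × 230 mm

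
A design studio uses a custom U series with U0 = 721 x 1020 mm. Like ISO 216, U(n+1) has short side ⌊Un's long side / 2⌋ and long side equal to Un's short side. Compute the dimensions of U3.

U1: ⌊1020/2⌋ × 721 = 510 × 721 mm
U2: ⌊721/2⌋ × 510 = 360 × 510 mm
U3: ⌊510/2⌋ × 360 = 255 × 360 mm

255 × 360 mm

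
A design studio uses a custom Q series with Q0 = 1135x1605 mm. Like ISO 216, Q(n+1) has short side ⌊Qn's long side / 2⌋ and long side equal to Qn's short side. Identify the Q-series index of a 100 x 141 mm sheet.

Q7

Q0: 1135 × 1605 mm
Q1: 802 × 1135 mm
Q2: 567 × 802 mm
Q3: 401 × 567 mm
Q4: 283 × 401 mm
Q5: 200 × 283 mm
Q6: 141 × 200 mm
Q7: 100 × 141 mm
Q8: 70 × 100 mm
→ matches Q7.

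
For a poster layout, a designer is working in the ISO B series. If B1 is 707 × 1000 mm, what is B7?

88 × 125 mm

B2: ⌊1000/2⌋ × 707 = 500 × 707 mm
B3: ⌊707/2⌋ × 500 = 353 × 500 mm
B4: ⌊500/2⌋ × 353 = 250 × 353 mm
B5: ⌊353/2⌋ × 250 = 176 × 250 mm
B6: ⌊250/2⌋ × 176 = 125 × 176 mm
B7: ⌊176/2⌋ × 125 = 88 × 125 mm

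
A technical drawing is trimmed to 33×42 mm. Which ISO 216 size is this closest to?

B10 (31 × 44 mm)

Aspect ratio 42/33 ≈ 1.273 (ISO target is √2 ≈ 1.414).
In the B-series (B0 = 1000 × 1414 mm): B10 = 31 × 44 mm.
Off by 4 mm total — nearest standard size.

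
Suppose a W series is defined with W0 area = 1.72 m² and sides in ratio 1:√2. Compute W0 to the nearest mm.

1103 × 1560 mm

Let the short side be w mm. Then w · w√2 = 1.72 m² = 1,720,000 mm².
w² = 1,720,000/√2, so w ≈ 1102.8 mm; long side = w√2 ≈ 1559.6 mm.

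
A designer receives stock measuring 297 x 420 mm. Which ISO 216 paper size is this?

A3 (297 × 420 mm)

Aspect ratio 420/297 ≈ 1.414 — close to the ISO √2 ≈ 1.414.
In the A-series (A0 area = 1 m²): A3 = 297 × 420 mm.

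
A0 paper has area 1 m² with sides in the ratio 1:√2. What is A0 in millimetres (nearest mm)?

Let the short side be w mm. Then the long side is w√2 and w · w√2 = 10⁶ mm².
w² = 10⁶/√2, so w = 1000 / 2^(1/4) ≈ 840.9 mm; long side = 1000 · 2^(1/4) ≈ 1189.2 mm.

841 × 1189 mm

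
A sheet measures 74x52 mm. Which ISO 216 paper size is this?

Aspect ratio 74/52 ≈ 1.423 — close to the ISO √2 ≈ 1.414.
In the A-series (A0 area = 1 m²): A8 = 52 × 74 mm.

A8 (52 × 74 mm)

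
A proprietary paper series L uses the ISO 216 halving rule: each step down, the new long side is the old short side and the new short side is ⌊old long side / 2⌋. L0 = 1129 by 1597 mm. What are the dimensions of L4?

282 × 399 mm

L1 = 798 × 1129 mm (from L0 by 1 halving).
L2: ⌊1129/2⌋ × 798 = 564 × 798 mm
L3: ⌊798/2⌋ × 564 = 399 × 564 mm
L4: ⌊564/2⌋ × 399 = 282 × 399 mm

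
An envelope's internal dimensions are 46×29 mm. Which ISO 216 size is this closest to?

Aspect ratio 46/29 ≈ 1.586 (ISO target is √2 ≈ 1.414).
In the B-series (B0 = 1000 × 1414 mm): B10 = 31 × 44 mm.
Off by 4 mm total — nearest standard size.

B10 (31 × 44 mm)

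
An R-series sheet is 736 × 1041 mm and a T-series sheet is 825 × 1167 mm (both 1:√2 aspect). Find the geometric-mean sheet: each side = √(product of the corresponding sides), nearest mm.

Short side: √(736 · 825) = √607200 ≈ 779.2 → 779 mm
Long side: √(1041 · 1167) = √1214847 ≈ 1102.2 → 1102 mm

779 × 1102 mm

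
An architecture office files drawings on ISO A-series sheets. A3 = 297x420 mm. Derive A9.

37 × 52 mm

A4: ⌊420/2⌋ × 297 = 210 × 297 mm
A5: ⌊297/2⌋ × 210 = 148 × 210 mm
A6: ⌊210/2⌋ × 148 = 105 × 148 mm
A7: ⌊148/2⌋ × 105 = 74 × 105 mm
A8: ⌊105/2⌋ × 74 = 52 × 74 mm
A9: ⌊74/2⌋ × 52 = 37 × 52 mm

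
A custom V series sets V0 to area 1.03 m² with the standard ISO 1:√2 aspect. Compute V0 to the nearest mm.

853 × 1207 mm

Let the short side be w mm. Then w · w√2 = 1.03 m² = 1,030,000 mm².
w² = 1,030,000/√2, so w ≈ 853.4 mm; long side = w√2 ≈ 1206.9 mm.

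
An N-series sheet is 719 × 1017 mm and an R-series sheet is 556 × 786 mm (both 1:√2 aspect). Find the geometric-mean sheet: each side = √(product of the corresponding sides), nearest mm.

Short side: √(719 · 556) = √399764 ≈ 632.3 → 632 mm
Long side: √(1017 · 786) = √799362 ≈ 894.1 → 894 mm

632 × 894 mm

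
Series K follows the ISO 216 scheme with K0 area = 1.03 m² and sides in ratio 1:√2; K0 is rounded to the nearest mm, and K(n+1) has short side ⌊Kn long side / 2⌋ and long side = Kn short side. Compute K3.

301 × 426 mm

Let K0's short side be w mm. w · w√2 = 1.03 m² = 1,030,000 mm², so w ≈ 853.4 mm and w√2 ≈ 1206.9 mm → K0 = 853 × 1207 mm.
K1: ⌊1207/2⌋ × 853 = 603 × 853 mm
K2: ⌊853/2⌋ × 603 = 426 × 603 mm
K3: ⌊603/2⌋ × 426 = 301 × 426 mm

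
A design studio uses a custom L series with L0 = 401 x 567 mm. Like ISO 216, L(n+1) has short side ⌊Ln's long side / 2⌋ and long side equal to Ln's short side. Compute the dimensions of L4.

100 × 141 mm

L1: ⌊567/2⌋ × 401 = 283 × 401 mm
L2: ⌊401/2⌋ × 283 = 200 × 283 mm
L3: ⌊283/2⌋ × 200 = 141 × 200 mm
L4: ⌊200/2⌋ × 141 = 100 × 141 mm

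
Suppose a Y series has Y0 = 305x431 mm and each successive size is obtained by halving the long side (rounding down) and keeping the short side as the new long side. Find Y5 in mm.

Y1: ⌊431/2⌋ × 305 = 215 × 305 mm
Y2: ⌊305/2⌋ × 215 = 152 × 215 mm
Y3: ⌊215/2⌋ × 152 = 107 × 152 mm
Y4: ⌊152/2⌋ × 107 = 76 × 107 mm
Y5: ⌊107/2⌋ × 76 = 53 × 76 mm

53 × 76 mm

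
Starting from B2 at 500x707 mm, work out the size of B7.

B3: ⌊707/2⌋ × 500 = 353 × 500 mm
B4: ⌊500/2⌋ × 353 = 250 × 353 mm
B5: ⌊353/2⌋ × 250 = 176 × 250 mm
B6: ⌊250/2⌋ × 176 = 125 × 176 mm
B7: ⌊176/2⌋ × 125 = 88 × 125 mm

88 × 125 mm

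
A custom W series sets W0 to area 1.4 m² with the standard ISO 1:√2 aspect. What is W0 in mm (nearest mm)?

Let the short side be w mm. Then w · w√2 = 1.4 m² = 1,400,000 mm².
w² = 1,400,000/√2, so w ≈ 995.0 mm; long side = w√2 ≈ 1407.1 mm.

995 × 1407 mm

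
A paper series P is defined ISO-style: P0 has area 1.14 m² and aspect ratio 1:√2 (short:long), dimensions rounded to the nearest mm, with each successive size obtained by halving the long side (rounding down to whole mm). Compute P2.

Let P0's short side be w mm. w · w√2 = 1.14 m² = 1,140,000 mm², so w ≈ 897.8 mm and w√2 ≈ 1269.7 mm → P0 = 898 × 1270 mm.
P1: ⌊1270/2⌋ × 898 = 635 × 898 mm
P2: ⌊898/2⌋ × 635 = 449 × 635 mm

449 × 635 mm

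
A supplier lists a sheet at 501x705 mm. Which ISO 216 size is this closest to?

B2 (500 × 707 mm)

Aspect ratio 705/501 ≈ 1.407 — close to the ISO √2 ≈ 1.414.
In the B-series (B0 = 1000 × 1414 mm): B2 = 500 × 707 mm.
Off by 3 mm total — nearest standard size.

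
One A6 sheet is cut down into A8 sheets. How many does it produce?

A6 = 105 × 148 mm; A8 = 52 × 74 mm.
Each halving step doubles the count; 2 steps from A6 to A8.
2^2 = 4.

4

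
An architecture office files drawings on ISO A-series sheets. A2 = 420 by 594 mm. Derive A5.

A3: ⌊594/2⌋ × 420 = 297 × 420 mm
A4: ⌊420/2⌋ × 297 = 210 × 297 mm
A5: ⌊297/2⌋ × 210 = 148 × 210 mm

148 × 210 mm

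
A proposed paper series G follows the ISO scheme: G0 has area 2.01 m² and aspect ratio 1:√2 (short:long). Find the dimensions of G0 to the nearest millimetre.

Let the short side be w mm. Then w · w√2 = 2.01 m² = 2,010,000 mm².
w² = 2,010,000/√2, so w ≈ 1192.2 mm; long side = w√2 ≈ 1686.0 mm.

1192 × 1686 mm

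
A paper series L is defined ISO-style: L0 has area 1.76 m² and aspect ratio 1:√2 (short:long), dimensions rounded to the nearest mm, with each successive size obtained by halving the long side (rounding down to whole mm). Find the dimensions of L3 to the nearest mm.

394 × 558 mm

Let L0's short side be w mm. w · w√2 = 1.76 m² = 1,760,000 mm², so w ≈ 1115.6 mm and w√2 ≈ 1577.7 mm → L0 = 1116 × 1578 mm.
L1: ⌊1578/2⌋ × 1116 = 789 × 1116 mm
L2: ⌊1116/2⌋ × 789 = 558 × 789 mm
L3: ⌊789/2⌋ × 558 = 394 × 558 mm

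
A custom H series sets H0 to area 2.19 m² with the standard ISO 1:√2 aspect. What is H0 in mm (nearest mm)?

Let the short side be w mm. Then w · w√2 = 2.19 m² = 2,190,000 mm².
w² = 2,190,000/√2, so w ≈ 1244.4 mm; long side = w√2 ≈ 1759.9 mm.

1244 × 1760 mm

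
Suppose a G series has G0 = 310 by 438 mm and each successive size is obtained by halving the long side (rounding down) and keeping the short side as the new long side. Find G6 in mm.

38 × 54 mm

G1 = 219 × 310 mm (from G0 by 1 halving).
G2: ⌊310/2⌋ × 219 = 155 × 219 mm
G3: ⌊219/2⌋ × 155 = 109 × 155 mm
G4: ⌊155/2⌋ × 109 = 77 × 109 mm
G5: ⌊109/2⌋ × 77 = 54 × 77 mm
G6: ⌊77/2⌋ × 54 = 38 × 54 mm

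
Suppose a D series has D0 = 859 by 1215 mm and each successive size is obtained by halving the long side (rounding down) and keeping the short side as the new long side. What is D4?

D1: ⌊1215/2⌋ × 859 = 607 × 859 mm
D2: ⌊859/2⌋ × 607 = 429 × 607 mm
D3: ⌊607/2⌋ × 429 = 303 × 429 mm
D4: ⌊429/2⌋ × 303 = 214 × 303 mm

214 × 303 mm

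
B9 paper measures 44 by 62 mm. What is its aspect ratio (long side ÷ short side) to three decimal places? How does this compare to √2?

1.409

62 / 44 = 1.409
ISO 216 targets √2 ≈ 1.414; the -0.005 deviation is from mm rounding.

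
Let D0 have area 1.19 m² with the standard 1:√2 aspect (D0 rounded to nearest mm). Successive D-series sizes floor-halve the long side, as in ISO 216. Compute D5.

Let D0's short side be w mm. w · w√2 = 1.19 m² = 1,190,000 mm², so w ≈ 917.3 mm and w√2 ≈ 1297.3 mm → D0 = 917 × 1297 mm.
D1: ⌊1297/2⌋ × 917 = 648 × 917 mm
D2: ⌊917/2⌋ × 648 = 458 × 648 mm
D3: ⌊648/2⌋ × 458 = 324 × 458 mm
D4: ⌊458/2⌋ × 324 = 229 × 324 mm
D5: ⌊324/2⌋ × 229 = 162 × 229 mm

162 × 229 mm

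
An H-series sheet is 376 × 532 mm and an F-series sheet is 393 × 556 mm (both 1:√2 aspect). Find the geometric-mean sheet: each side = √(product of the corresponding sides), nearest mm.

384 × 544 mm

Short side: √(376 · 393) = √147768 ≈ 384.4 → 384 mm
Long side: √(532 · 556) = √295792 ≈ 543.9 → 544 mm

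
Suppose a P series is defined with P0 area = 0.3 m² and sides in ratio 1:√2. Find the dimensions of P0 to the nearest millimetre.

461 × 651 mm

Let the short side be w mm. Then w · w√2 = 0.3 m² = 300,000 mm².
w² = 300,000/√2, so w ≈ 460.6 mm; long side = w√2 ≈ 651.4 mm.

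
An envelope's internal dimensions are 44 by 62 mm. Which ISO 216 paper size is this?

Aspect ratio 62/44 ≈ 1.409 — close to the ISO √2 ≈ 1.414.
In the B-series (B0 = 1000 × 1414 mm): B9 = 44 × 62 mm.

B9 (44 × 62 mm)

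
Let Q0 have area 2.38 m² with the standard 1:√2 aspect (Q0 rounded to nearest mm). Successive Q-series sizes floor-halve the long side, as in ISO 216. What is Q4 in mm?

324 × 458 mm

Let Q0's short side be w mm. w · w√2 = 2.38 m² = 2,380,000 mm², so w ≈ 1297.3 mm and w√2 ≈ 1834.6 mm → Q0 = 1297 × 1835 mm.
Q1: ⌊1835/2⌋ × 1297 = 917 × 1297 mm
Q2: ⌊1297/2⌋ × 917 = 648 × 917 mm
Q3: ⌊917/2⌋ × 648 = 458 × 648 mm
Q4: ⌊648/2⌋ × 458 = 324 × 458 mm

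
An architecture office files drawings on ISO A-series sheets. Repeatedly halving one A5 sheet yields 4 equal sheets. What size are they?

4 = 2^2, so 2 halving steps.
A5 → A6 → … → A7 after 2 steps.

A7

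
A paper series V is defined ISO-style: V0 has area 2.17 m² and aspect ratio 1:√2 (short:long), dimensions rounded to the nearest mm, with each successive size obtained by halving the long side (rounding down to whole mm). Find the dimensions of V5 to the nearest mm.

Let V0's short side be w mm. w · w√2 = 2.17 m² = 2,170,000 mm², so w ≈ 1238.7 mm and w√2 ≈ 1751.8 mm → V0 = 1239 × 1752 mm.
V1: ⌊1752/2⌋ × 1239 = 876 × 1239 mm
V2: ⌊1239/2⌋ × 876 = 619 × 876 mm
V3: ⌊876/2⌋ × 619 = 438 × 619 mm
V4: ⌊619/2⌋ × 438 = 309 × 438 mm
V5: ⌊438/2⌋ × 309 = 219 × 309 mm

219 × 309 mm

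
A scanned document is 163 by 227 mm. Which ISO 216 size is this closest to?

C5 (162 × 229 mm)

Aspect ratio 227/163 ≈ 1.393 (ISO target is √2 ≈ 1.414).
In the C-series (envelope sizes, between A and B): C5 = 162 × 229 mm.
Off by 3 mm total — nearest standard size.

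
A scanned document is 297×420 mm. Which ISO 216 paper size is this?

Aspect ratio 420/297 ≈ 1.414 — close to the ISO √2 ≈ 1.414.
In the A-series (A0 area = 1 m²): A3 = 297 × 420 mm.

A3 (297 × 420 mm)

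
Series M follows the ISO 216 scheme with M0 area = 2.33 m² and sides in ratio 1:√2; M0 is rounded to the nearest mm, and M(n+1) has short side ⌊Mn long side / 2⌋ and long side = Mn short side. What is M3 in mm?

453 × 642 mm

Let M0's short side be w mm. w · w√2 = 2.33 m² = 2,330,000 mm², so w ≈ 1283.6 mm and w√2 ≈ 1815.2 mm → M0 = 1284 × 1815 mm.
M1: ⌊1815/2⌋ × 1284 = 907 × 1284 mm
M2: ⌊1284/2⌋ × 907 = 642 × 907 mm
M3: ⌊907/2⌋ × 642 = 453 × 642 mm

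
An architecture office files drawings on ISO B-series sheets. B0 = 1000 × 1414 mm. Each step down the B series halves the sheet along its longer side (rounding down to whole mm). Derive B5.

176 × 250 mm

B1: ⌊1414/2⌋ × 1000 = 707 × 1000 mm
B2: ⌊1000/2⌋ × 707 = 500 × 707 mm
B3: ⌊707/2⌋ × 500 = 353 × 500 mm
B4: ⌊500/2⌋ × 353 = 250 × 353 mm
B5: ⌊353/2⌋ × 250 = 176 × 250 mm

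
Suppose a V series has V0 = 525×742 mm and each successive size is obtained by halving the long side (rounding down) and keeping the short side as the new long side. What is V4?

V1: ⌊742/2⌋ × 525 = 371 × 525 mm
V2: ⌊525/2⌋ × 371 = 262 × 371 mm
V3: ⌊371/2⌋ × 262 = 185 × 262 mm
V4: ⌊262/2⌋ × 185 = 131 × 185 mm

131 × 185 mm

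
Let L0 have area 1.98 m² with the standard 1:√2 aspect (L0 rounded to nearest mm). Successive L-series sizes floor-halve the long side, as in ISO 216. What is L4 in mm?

Let L0's short side be w mm. w · w√2 = 1.98 m² = 1,980,000 mm², so w ≈ 1183.2 mm and w√2 ≈ 1673.4 mm → L0 = 1183 × 1673 mm.
L1: ⌊1673/2⌋ × 1183 = 836 × 1183 mm
L2: ⌊1183/2⌋ × 836 = 591 × 836 mm
L3: ⌊836/2⌋ × 591 = 418 × 591 mm
L4: ⌊591/2⌋ × 418 = 295 × 418 mm

295 × 418 mm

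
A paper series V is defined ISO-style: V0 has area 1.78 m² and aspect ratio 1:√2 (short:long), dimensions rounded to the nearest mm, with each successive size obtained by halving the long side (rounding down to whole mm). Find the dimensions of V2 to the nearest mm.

Let V0's short side be w mm. w · w√2 = 1.78 m² = 1,780,000 mm², so w ≈ 1121.9 mm and w√2 ≈ 1586.6 mm → V0 = 1122 × 1587 mm.
V1: ⌊1587/2⌋ × 1122 = 793 × 1122 mm
V2: ⌊1122/2⌋ × 793 = 561 × 793 mm

561 × 793 mm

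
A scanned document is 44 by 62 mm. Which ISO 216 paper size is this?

Aspect ratio 62/44 ≈ 1.409 — close to the ISO √2 ≈ 1.414.
In the B-series (B0 = 1000 × 1414 mm): B9 = 44 × 62 mm.

B9 (44 × 62 mm)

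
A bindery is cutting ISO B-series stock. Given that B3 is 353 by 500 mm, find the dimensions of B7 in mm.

88 × 125 mm

B4: ⌊500/2⌋ × 353 = 250 × 353 mm
B5: ⌊353/2⌋ × 250 = 176 × 250 mm
B6: ⌊250/2⌋ × 176 = 125 × 176 mm
B7: ⌊176/2⌋ × 125 = 88 × 125 mm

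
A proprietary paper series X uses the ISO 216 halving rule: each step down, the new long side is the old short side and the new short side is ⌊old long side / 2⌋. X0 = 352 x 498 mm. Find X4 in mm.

X1: ⌊498/2⌋ × 352 = 249 × 352 mm
X2: ⌊352/2⌋ × 249 = 176 × 249 mm
X3: ⌊249/2⌋ × 176 = 124 × 176 mm
X4: ⌊176/2⌋ × 124 = 88 × 124 mm

88 × 124 mm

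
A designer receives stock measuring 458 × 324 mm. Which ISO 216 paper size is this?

C3 (324 × 458 mm)

Aspect ratio 458/324 ≈ 1.414 — close to the ISO √2 ≈ 1.414.
In the C-series (envelope sizes, between A and B): C3 = 324 × 458 mm.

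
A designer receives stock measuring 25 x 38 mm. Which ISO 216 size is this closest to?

A10 (26 × 37 mm)

Aspect ratio 38/25 ≈ 1.520 (ISO target is √2 ≈ 1.414).
In the A-series (A0 area = 1 m²): A10 = 26 × 37 mm.
Off by 2 mm total — nearest standard size.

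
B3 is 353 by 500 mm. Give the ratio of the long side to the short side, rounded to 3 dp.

500 / 353 = 1.416
ISO 216 targets √2 ≈ 1.414; the +0.002 deviation is from mm rounding.

1.416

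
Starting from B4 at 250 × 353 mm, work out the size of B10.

B5: ⌊353/2⌋ × 250 = 176 × 250 mm
B6: ⌊250/2⌋ × 176 = 125 × 176 mm
B7: ⌊176/2⌋ × 125 = 88 × 125 mm
B8: ⌊125/2⌋ × 88 = 62 × 88 mm
B9: ⌊88/2⌋ × 62 = 44 × 62 mm
B10: ⌊62/2⌋ × 44 = 31 × 44 mm

31 × 44 mm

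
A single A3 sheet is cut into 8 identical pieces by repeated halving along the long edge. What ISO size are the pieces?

8 = 2^3, so 3 halving steps.
A3 → A4 → … → A6 after 3 steps.

A6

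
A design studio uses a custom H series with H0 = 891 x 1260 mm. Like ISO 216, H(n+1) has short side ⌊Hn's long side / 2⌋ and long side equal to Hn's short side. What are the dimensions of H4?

H1 = 630 × 891 mm (from H0 by 1 halving).
H2: ⌊891/2⌋ × 630 = 445 × 630 mm
H3: ⌊630/2⌋ × 445 = 315 × 445 mm
H4: ⌊445/2⌋ × 315 = 222 × 315 mm

222 × 315 mm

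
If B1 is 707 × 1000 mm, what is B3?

B2: ⌊1000/2⌋ × 707 = 500 × 707 mm
B3: ⌊707/2⌋ × 500 = 353 × 500 mm

353 × 500 mm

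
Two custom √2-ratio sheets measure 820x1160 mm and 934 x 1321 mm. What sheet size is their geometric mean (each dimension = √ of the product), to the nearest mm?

Short side: √(820 · 934) = √765880 ≈ 875.1 → 875 mm
Long side: √(1160 · 1321) = √1532360 ≈ 1237.9 → 1238 mm

875 × 1238 mm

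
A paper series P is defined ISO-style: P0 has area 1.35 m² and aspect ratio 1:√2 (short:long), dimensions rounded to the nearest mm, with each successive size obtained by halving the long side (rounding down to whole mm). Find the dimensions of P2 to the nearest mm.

488 × 691 mm

Let P0's short side be w mm. w · w√2 = 1.35 m² = 1,350,000 mm², so w ≈ 977.0 mm and w√2 ≈ 1381.7 mm → P0 = 977 × 1382 mm.
P1: ⌊1382/2⌋ × 977 = 691 × 977 mm
P2: ⌊977/2⌋ × 691 = 488 × 691 mm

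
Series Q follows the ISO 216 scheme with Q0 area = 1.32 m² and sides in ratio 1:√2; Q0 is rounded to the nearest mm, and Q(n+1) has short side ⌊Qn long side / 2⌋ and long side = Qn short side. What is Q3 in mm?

341 × 483 mm

Let Q0's short side be w mm. w · w√2 = 1.32 m² = 1,320,000 mm², so w ≈ 966.1 mm and w√2 ≈ 1366.3 mm → Q0 = 966 × 1366 mm.
Q1: ⌊1366/2⌋ × 966 = 683 × 966 mm
Q2: ⌊966/2⌋ × 683 = 483 × 683 mm
Q3: ⌊683/2⌋ × 483 = 341 × 483 mm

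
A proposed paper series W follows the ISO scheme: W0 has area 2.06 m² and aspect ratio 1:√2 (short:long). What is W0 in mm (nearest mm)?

1207 × 1707 mm

Let the short side be w mm. Then w · w√2 = 2.06 m² = 2,060,000 mm².
w² = 2,060,000/√2, so w ≈ 1206.9 mm; long side = w√2 ≈ 1706.8 mm.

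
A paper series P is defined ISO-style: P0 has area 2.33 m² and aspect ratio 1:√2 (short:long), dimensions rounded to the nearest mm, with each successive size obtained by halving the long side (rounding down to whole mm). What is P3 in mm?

453 × 642 mm

Let P0's short side be w mm. w · w√2 = 2.33 m² = 2,330,000 mm², so w ≈ 1283.6 mm and w√2 ≈ 1815.2 mm → P0 = 1284 × 1815 mm.
P1: ⌊1815/2⌋ × 1284 = 907 × 1284 mm
P2: ⌊1284/2⌋ × 907 = 642 × 907 mm
P3: ⌊907/2⌋ × 642 = 453 × 642 mm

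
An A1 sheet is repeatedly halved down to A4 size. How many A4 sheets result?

Each ISO step halves the sheet: 1 × A1 → 2 × A2 → 4 × A3 → 8 × A4
From A1 to A4 is 3 halving steps: 2^3 = 8.

8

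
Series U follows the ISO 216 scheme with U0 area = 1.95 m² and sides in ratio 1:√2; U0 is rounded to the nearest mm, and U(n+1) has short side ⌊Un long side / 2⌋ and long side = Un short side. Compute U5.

207 × 293 mm

Let U0's short side be w mm. w · w√2 = 1.95 m² = 1,950,000 mm², so w ≈ 1174.2 mm and w√2 ≈ 1660.6 mm → U0 = 1174 × 1661 mm.
U1: ⌊1661/2⌋ × 1174 = 830 × 1174 mm
U2: ⌊1174/2⌋ × 830 = 587 × 830 mm
U3: ⌊830/2⌋ × 587 = 415 × 587 mm
U4: ⌊587/2⌋ × 415 = 293 × 415 mm
U5: ⌊415/2⌋ × 293 = 207 × 293 mm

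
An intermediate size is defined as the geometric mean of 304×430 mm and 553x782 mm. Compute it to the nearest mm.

410 × 580 mm

Short side: √(304 · 553) = √168112 ≈ 410.0 → 410 mm
Long side: √(430 · 782) = √336260 ≈ 579.9 → 580 mm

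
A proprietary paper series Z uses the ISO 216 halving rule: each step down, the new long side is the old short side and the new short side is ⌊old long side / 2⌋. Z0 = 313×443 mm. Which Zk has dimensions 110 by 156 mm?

Z0: 313 × 443 mm
Z1: 221 × 313 mm
Z2: 156 × 221 mm
Z3: 110 × 156 mm
Z4: 78 × 110 mm
→ matches Z3.

Z3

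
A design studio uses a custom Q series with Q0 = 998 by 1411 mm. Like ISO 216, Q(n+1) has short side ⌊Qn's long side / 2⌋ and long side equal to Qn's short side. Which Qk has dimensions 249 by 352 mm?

Q0: 998 × 1411 mm
Q1: 705 × 998 mm
Q2: 499 × 705 mm
Q3: 352 × 499 mm
Q4: 249 × 352 mm
Q5: 176 × 249 mm
→ matches Q4.

Q4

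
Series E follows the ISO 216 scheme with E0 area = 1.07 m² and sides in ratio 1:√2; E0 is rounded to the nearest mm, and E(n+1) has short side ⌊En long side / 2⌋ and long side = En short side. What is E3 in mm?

Let E0's short side be w mm. w · w√2 = 1.07 m² = 1,070,000 mm², so w ≈ 869.8 mm and w√2 ≈ 1230.1 mm → E0 = 870 × 1230 mm.
E1: ⌊1230/2⌋ × 870 = 615 × 870 mm
E2: ⌊870/2⌋ × 615 = 435 × 615 mm
E3: ⌊615/2⌋ × 435 = 307 × 435 mm

307 × 435 mm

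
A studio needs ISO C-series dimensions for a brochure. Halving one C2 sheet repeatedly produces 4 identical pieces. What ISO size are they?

C4

4 = 2^2, so 2 halving steps.
C2 → C3 → … → C4 after 2 steps.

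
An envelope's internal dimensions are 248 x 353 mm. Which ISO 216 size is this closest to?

B4 (250 × 353 mm)

Aspect ratio 353/248 ≈ 1.423 — close to the ISO √2 ≈ 1.414.
In the B-series (B0 = 1000 × 1414 mm): B4 = 250 × 353 mm.
Off by 2 mm total — nearest standard size.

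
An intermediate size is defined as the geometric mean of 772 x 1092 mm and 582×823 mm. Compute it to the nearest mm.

Short side: √(772 · 582) = √449304 ≈ 670.3 → 670 mm
Long side: √(1092 · 823) = √898716 ≈ 948.0 → 948 mm

670 × 948 mm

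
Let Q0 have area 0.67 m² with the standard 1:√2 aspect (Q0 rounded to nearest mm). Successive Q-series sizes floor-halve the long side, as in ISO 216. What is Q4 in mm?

172 × 243 mm

Let Q0's short side be w mm. w · w√2 = 0.67 m² = 670,000 mm², so w ≈ 688.3 mm and w√2 ≈ 973.4 mm → Q0 = 688 × 973 mm.
Q1: ⌊973/2⌋ × 688 = 486 × 688 mm
Q2: ⌊688/2⌋ × 486 = 344 × 486 mm
Q3: ⌊486/2⌋ × 344 = 243 × 344 mm
Q4: ⌊344/2⌋ × 243 = 172 × 243 mm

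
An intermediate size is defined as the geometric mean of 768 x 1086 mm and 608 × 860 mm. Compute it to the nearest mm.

Short side: √(768 · 608) = √466944 ≈ 683.3 → 683 mm
Long side: √(1086 · 860) = √933960 ≈ 966.4 → 966 mm

683 × 966 mm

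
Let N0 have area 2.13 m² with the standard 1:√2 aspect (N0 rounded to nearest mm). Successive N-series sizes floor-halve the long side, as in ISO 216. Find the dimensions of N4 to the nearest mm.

Let N0's short side be w mm. w · w√2 = 2.13 m² = 2,130,000 mm², so w ≈ 1227.2 mm and w√2 ≈ 1735.6 mm → N0 = 1227 × 1736 mm.
N1: ⌊1736/2⌋ × 1227 = 868 × 1227 mm
N2: ⌊1227/2⌋ × 868 = 613 × 868 mm
N3: ⌊868/2⌋ × 613 = 434 × 613 mm
N4: ⌊613/2⌋ × 434 = 306 × 434 mm

306 × 434 mm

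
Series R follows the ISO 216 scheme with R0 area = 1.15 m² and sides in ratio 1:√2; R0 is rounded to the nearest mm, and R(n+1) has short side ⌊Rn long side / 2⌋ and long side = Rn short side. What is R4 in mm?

225 × 318 mm

Let R0's short side be w mm. w · w√2 = 1.15 m² = 1,150,000 mm², so w ≈ 901.8 mm and w√2 ≈ 1275.3 mm → R0 = 902 × 1275 mm.
R1: ⌊1275/2⌋ × 902 = 637 × 902 mm
R2: ⌊902/2⌋ × 637 = 451 × 637 mm
R3: ⌊637/2⌋ × 451 = 318 × 451 mm
R4: ⌊451/2⌋ × 318 = 225 × 318 mm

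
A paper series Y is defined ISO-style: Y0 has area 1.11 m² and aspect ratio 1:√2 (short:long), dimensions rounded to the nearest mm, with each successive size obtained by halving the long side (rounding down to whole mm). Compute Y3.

Let Y0's short side be w mm. w · w√2 = 1.11 m² = 1,110,000 mm², so w ≈ 885.9 mm and w√2 ≈ 1252.9 mm → Y0 = 886 × 1253 mm.
Y1: ⌊1253/2⌋ × 886 = 626 × 886 mm
Y2: ⌊886/2⌋ × 626 = 443 × 626 mm
Y3: ⌊626/2⌋ × 443 = 313 × 443 mm

313 × 443 mm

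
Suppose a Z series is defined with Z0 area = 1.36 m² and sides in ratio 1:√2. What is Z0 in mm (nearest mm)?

981 × 1387 mm

Let the short side be w mm. Then w · w√2 = 1.36 m² = 1,360,000 mm².
w² = 1,360,000/√2, so w ≈ 980.6 mm; long side = w√2 ≈ 1386.8 mm.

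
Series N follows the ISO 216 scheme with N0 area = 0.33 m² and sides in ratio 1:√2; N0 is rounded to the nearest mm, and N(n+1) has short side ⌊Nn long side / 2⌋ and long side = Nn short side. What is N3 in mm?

170 × 241 mm

Let N0's short side be w mm. w · w√2 = 0.33 m² = 330,000 mm², so w ≈ 483.1 mm and w√2 ≈ 683.1 mm → N0 = 483 × 683 mm.
N1: ⌊683/2⌋ × 483 = 341 × 483 mm
N2: ⌊483/2⌋ × 341 = 241 × 341 mm
N3: ⌊341/2⌋ × 241 = 170 × 241 mm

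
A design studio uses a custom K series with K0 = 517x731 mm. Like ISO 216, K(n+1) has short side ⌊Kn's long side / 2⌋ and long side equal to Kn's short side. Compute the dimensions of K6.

K1: ⌊731/2⌋ × 517 = 365 × 517 mm
K2: ⌊517/2⌋ × 365 = 258 × 365 mm
K3: ⌊365/2⌋ × 258 = 182 × 258 mm
K4: ⌊258/2⌋ × 182 = 129 × 182 mm
K5: ⌊182/2⌋ × 129 = 91 × 129 mm
K6: ⌊129/2⌋ × 91 = 64 × 91 mm

64 × 91 mm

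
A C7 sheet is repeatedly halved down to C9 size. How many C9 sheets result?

C7 = 81 × 114 mm; C9 = 40 × 57 mm.
Each halving step doubles the count; 2 steps from C7 to C9.
2^2 = 4.

4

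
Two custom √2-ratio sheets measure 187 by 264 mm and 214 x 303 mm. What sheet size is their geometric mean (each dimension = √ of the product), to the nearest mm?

200 × 283 mm

Short side: √(187 · 214) = √40018 ≈ 200.0 → 200 mm
Long side: √(264 · 303) = √79992 ≈ 282.8 → 283 mm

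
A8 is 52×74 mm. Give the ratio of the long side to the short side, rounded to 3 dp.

1.423

74 / 52 = 1.423
ISO 216 targets √2 ≈ 1.414; the +0.009 deviation is from mm rounding.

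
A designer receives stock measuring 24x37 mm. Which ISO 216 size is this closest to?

Aspect ratio 37/24 ≈ 1.542 (ISO target is √2 ≈ 1.414).
In the A-series (A0 area = 1 m²): A10 = 26 × 37 mm.
Off by 2 mm total — nearest standard size.

A10 (26 × 37 mm)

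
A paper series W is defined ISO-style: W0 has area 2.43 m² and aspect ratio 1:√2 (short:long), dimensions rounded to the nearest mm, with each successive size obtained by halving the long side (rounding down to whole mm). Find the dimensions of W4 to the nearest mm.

Let W0's short side be w mm. w · w√2 = 2.43 m² = 2,430,000 mm², so w ≈ 1310.8 mm and w√2 ≈ 1853.8 mm → W0 = 1311 × 1854 mm.
W1: ⌊1854/2⌋ × 1311 = 927 × 1311 mm
W2: ⌊1311/2⌋ × 927 = 655 × 927 mm
W3: ⌊927/2⌋ × 655 = 463 × 655 mm
W4: ⌊655/2⌋ × 463 = 327 × 463 mm

327 × 463 mm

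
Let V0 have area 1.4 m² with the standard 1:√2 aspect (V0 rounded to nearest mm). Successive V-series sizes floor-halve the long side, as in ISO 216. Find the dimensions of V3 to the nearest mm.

351 × 497 mm

Let V0's short side be w mm. w · w√2 = 1.4 m² = 1,400,000 mm², so w ≈ 995.0 mm and w√2 ≈ 1407.1 mm → V0 = 995 × 1407 mm.
V1: ⌊1407/2⌋ × 995 = 703 × 995 mm
V2: ⌊995/2⌋ × 703 = 497 × 703 mm
V3: ⌊703/2⌋ × 497 = 351 × 497 mm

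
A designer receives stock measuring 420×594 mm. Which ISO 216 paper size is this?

Aspect ratio 594/420 ≈ 1.414 — close to the ISO √2 ≈ 1.414.
In the A-series (A0 area = 1 m²): A2 = 420 × 594 mm.

A2 (420 × 594 mm)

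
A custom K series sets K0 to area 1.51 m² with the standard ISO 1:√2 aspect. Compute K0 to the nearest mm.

1033 × 1461 mm

Let the short side be w mm. Then w · w√2 = 1.51 m² = 1,510,000 mm².
w² = 1,510,000/√2, so w ≈ 1033.3 mm; long side = w√2 ≈ 1461.3 mm.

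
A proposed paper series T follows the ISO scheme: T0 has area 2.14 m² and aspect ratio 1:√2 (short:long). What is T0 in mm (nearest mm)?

1230 × 1740 mm

Let the short side be w mm. Then w · w√2 = 2.14 m² = 2,140,000 mm².
w² = 2,140,000/√2, so w ≈ 1230.1 mm; long side = w√2 ≈ 1739.7 mm.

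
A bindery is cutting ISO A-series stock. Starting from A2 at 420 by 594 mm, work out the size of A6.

105 × 148 mm

A3: ⌊594/2⌋ × 420 = 297 × 420 mm
A4: ⌊420/2⌋ × 297 = 210 × 297 mm
A5: ⌊297/2⌋ × 210 = 148 × 210 mm
A6: ⌊210/2⌋ × 148 = 105 × 148 mm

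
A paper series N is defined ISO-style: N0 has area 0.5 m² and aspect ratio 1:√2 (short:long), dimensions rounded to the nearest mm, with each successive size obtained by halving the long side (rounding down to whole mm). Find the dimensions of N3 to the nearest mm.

Let N0's short side be w mm. w · w√2 = 0.5 m² = 500,000 mm², so w ≈ 594.6 mm and w√2 ≈ 840.9 mm → N0 = 595 × 841 mm.
N1: ⌊841/2⌋ × 595 = 420 × 595 mm
N2: ⌊595/2⌋ × 420 = 297 × 420 mm
N3: ⌊420/2⌋ × 297 = 210 × 297 mm

210 × 297 mm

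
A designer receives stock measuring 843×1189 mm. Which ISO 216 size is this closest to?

A0 (841 × 1189 mm)

Aspect ratio 1189/843 ≈ 1.410 — close to the ISO √2 ≈ 1.414.
In the A-series (A0 area = 1 m²): A0 = 841 × 1189 mm.
Off by 2 mm total — nearest standard size.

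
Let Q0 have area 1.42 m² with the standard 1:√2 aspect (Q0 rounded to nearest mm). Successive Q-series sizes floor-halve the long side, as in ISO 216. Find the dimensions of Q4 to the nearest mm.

250 × 354 mm

Let Q0's short side be w mm. w · w√2 = 1.42 m² = 1,420,000 mm², so w ≈ 1002.0 mm and w√2 ≈ 1417.1 mm → Q0 = 1002 × 1417 mm.
Q1: ⌊1417/2⌋ × 1002 = 708 × 1002 mm
Q2: ⌊1002/2⌋ × 708 = 501 × 708 mm
Q3: ⌊708/2⌋ × 501 = 354 × 501 mm
Q4: ⌊501/2⌋ × 354 = 250 × 354 mm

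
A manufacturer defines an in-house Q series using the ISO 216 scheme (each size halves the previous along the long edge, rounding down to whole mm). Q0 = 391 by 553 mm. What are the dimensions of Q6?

48 × 69 mm

Q1: ⌊553/2⌋ × 391 = 276 × 391 mm
Q2: ⌊391/2⌋ × 276 = 195 × 276 mm
Q3: ⌊276/2⌋ × 195 = 138 × 195 mm
Q4: ⌊195/2⌋ × 138 = 97 × 138 mm
Q5: ⌊138/2⌋ × 97 = 69 × 97 mm
Q6: ⌊97/2⌋ × 69 = 48 × 69 mm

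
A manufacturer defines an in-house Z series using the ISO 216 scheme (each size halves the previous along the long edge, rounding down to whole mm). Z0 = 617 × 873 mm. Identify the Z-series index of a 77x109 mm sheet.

Z6

Z0: 617 × 873 mm
Z1: 436 × 617 mm
Z2: 308 × 436 mm
Z3: 218 × 308 mm
Z4: 154 × 218 mm
Z5: 109 × 154 mm
Z6: 77 × 109 mm
Z7: 54 × 77 mm
→ matches Z6.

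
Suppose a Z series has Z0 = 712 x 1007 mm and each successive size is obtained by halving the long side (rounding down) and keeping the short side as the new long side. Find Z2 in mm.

356 × 503 mm

Z1: ⌊1007/2⌋ × 712 = 503 × 712 mm
Z2: ⌊712/2⌋ × 503 = 356 × 503 mm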